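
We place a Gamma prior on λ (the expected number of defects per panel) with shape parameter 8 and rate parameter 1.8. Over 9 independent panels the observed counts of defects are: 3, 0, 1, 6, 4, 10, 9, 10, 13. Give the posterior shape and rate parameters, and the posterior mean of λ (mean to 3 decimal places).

The Poisson likelihood adds the total count to the shape and the number of exposure periods to the rate. Here ∑xᵢ = 56 and n = 9, so shape 8→64 and rate 1.8→10.8.
E[λ | data] = 64/10.8 = 5.926.

Posterior: Gamma(shape=64, rate=10.8); mean ≈ 5.926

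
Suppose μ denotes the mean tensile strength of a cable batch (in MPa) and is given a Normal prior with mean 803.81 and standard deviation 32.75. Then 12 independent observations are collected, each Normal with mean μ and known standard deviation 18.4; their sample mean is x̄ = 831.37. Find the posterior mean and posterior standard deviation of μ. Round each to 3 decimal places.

Prior precision 1/τ₀² = 1/32.75² = 0.00093235; data precision n/σ² = 12/18.4² = 0.0354442.
Posterior precision = 0.00093235 + 0.0354442 = 0.0363766, giving posterior SD = 1/√0.0363766 = 5.243.
Posterior mean = (0.00093235·803.81 + 0.0354442·831.37) / 0.0363766 = 830.664.

Posterior mean ≈ 830.664; posterior SD ≈ 5.243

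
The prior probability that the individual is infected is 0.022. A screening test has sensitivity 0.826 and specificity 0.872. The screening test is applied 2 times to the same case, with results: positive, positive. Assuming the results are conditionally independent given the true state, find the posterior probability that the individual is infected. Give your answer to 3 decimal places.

Let H be the event that the individual is infected; start with P(H) = 0.022. P('positive'|H) = 0.826, P('positive'|¬H) = 0.128.
Update on result 1 ('positive'): P(H) ← 0.826·0.0220 / (0.826·0.0220 + 0.128·0.9780) = 0.018172/0.14336 = 0.1268.
Update on result 2 ('positive'): P(H) ← 0.826·0.1268 / (0.826·0.1268 + 0.128·0.8732) = 0.10470/0.21648 = 0.4837.

Posterior P(H) ≈ 0.484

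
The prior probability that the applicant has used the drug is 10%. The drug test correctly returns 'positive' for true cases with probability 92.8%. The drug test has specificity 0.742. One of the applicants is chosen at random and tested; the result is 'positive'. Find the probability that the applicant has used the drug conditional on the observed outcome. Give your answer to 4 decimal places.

Write H for 'the applicant has used the drug'. Prior odds H:¬H = 0.1/0.9 = 0.11111. For the 'positive' outcome, the likelihood ratio is 0.928/0.258 = 3.5969.
Posterior odds = 0.11111 × 3.5969 = 0.39966, so P(H|E) = 0.39966/(1+0.39966) = 0.2855.

P(H | E) ≈ 0.2855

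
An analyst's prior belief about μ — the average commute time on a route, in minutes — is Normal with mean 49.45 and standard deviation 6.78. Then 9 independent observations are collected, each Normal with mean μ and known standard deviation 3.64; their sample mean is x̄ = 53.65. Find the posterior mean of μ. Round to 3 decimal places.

Posterior mean ≈ 53.520

With known σ, the Normal prior is conjugate. Weight on the data is w = (n/σ²)/(n/σ² + 1/τ₀²) = 0.679266/(0.679266+0.0217541) = 0.96897.
Posterior mean = w·x̄ + (1−w)·μ₀ = 0.96897·53.65 + 0.031032·49.45 = 53.520.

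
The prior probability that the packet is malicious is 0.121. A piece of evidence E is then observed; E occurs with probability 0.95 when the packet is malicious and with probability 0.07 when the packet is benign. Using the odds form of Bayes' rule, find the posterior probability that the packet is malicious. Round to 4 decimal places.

Posterior probability ≈ 0.6513

Prior odds = 0.121/(1−0.121) = 0.13766. In log-odds, ln(0.13766) = -1.9830.
Add log likelihood ratio: ln(13.571) = 2.6080.
Posterior log-odds = 0.62497, so posterior odds = exp(0.62497) = 1.8682. Converting, P(H|E) = 1.8682/2.8682 = 0.6513.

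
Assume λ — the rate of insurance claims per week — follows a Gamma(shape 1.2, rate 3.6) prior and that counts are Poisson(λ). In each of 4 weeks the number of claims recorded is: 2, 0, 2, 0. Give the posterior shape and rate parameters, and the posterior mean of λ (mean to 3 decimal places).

Posterior: Gamma(shape=5.2, rate=7.6); mean ≈ 0.684

Total count ∑xᵢ = 4 over n = 4 weeks.
Gamma is conjugate to the Poisson likelihood: posterior is Gamma(shape = 1.2+4 = 5.2, rate = 3.6+4 = 7.6).
Posterior mean = shape/rate = 5.2/7.6 = 0.684.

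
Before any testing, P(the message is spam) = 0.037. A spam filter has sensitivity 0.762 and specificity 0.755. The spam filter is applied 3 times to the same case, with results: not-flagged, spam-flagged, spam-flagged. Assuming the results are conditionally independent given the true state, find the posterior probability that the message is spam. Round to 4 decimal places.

Posterior P(H) ≈ 0.1049

Let H be the event that the message is spam; start with P(H) = 0.037. P('spam-flagged'|H) = 0.762, P('spam-flagged'|¬H) = 0.245.
Update on result 1 ('not-flagged'): P(H) ← 0.238·0.0370 / (0.238·0.0370 + 0.755·0.9630) = 0.0088060/0.73587 = 0.0120.
Update on result 2 ('spam-flagged'): P(H) ← 0.762·0.0120 / (0.762·0.0120 + 0.245·0.9880) = 0.0091187/0.25119 = 0.0363.
Update on result 3 ('spam-flagged'): P(H) ← 0.762·0.0363 / (0.762·0.0363 + 0.245·0.9637) = 0.027662/0.26377 = 0.1049.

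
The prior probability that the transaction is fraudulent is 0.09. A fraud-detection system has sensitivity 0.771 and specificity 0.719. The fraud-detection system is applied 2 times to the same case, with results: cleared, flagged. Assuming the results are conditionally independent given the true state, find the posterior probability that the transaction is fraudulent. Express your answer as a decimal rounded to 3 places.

With H the event that the transaction is fraudulent, the joint likelihood of the observed sequence is P(data|H) = 0.229·0.771 = 0.17656 and P(data|¬H) = 0.719·0.281 = 0.20204.
Bayes: P(H|data) = 0.09·0.17656 / (0.09·0.17656 + 0.91·0.20204) = 0.015890/0.19975 = 0.0796.

Posterior P(H) ≈ 0.080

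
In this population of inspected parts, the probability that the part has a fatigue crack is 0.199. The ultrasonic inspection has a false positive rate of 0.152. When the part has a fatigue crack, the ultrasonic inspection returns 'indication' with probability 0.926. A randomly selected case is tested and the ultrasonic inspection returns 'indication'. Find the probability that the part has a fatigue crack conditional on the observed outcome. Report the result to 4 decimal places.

P(H | E) ≈ 0.6022

Let H be the event that the part has a fatigue crack. P(H) = 0.199, so P(¬H) = 0.801. With E the 'indication' result, P(E|H) = 0.926 and P(E|¬H) = 0.152.
P(E) = 0.926·0.199 + 0.152·0.801 = 0.18427 + 0.12175 = 0.30603.
By Bayes' theorem, P(H|E) = 0.18427 / 0.30603 = 0.6022.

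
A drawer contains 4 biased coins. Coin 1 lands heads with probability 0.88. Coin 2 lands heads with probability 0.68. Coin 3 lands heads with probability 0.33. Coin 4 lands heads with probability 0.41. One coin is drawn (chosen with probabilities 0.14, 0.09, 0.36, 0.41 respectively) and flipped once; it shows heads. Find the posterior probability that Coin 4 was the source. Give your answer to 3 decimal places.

P(heads|C1) = 0.88; P(heads|C2) = 0.68; P(heads|C3) = 0.33; P(heads|C4) = 0.41.
Prior × likelihood for each source: 0.14·0.88=0.1232, 0.09·0.68=0.06120, 0.36·0.33=0.1188, 0.41·0.41=0.1681. Summing gives P(heads) = 0.47130.
P(Coin 4 | heads) = 0.1681 / 0.47130 = 0.357.

Posterior probability ≈ 0.357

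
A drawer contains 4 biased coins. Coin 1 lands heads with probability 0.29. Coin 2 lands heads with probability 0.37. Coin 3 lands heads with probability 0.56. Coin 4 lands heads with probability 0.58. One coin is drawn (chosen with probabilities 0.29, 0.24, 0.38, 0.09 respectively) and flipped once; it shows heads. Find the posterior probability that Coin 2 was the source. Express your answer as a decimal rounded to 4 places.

Tabulate prior·likelihood by source: [1] prior 0.29, lik 0.29, product 0.08410; [2] prior 0.24, lik 0.37, product 0.08880; [3] prior 0.38, lik 0.56, product 0.2128; [4] prior 0.09, lik 0.58, product 0.05220.
Normalizing constant = 0.43790; the posterior for Coin 2 is its product over the sum, 0.08880/0.43790 = 0.2028.

Posterior probability ≈ 0.2028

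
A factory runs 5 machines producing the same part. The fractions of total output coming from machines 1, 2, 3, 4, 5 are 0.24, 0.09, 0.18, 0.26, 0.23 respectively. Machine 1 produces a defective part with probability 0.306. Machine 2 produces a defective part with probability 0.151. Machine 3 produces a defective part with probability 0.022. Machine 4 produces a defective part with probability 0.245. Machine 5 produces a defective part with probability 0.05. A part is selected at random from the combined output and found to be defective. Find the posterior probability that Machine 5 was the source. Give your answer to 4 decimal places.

Posterior probability ≈ 0.0692

Tabulate prior·likelihood by source: [1] prior 0.24, lik 0.306, product 0.07344; [2] prior 0.09, lik 0.151, product 0.01359; [3] prior 0.18, lik 0.022, product 0.003960; [4] prior 0.26, lik 0.245, product 0.06370; [5] prior 0.23, lik 0.05, product 0.01150.
Normalizing constant = 0.16619; the posterior for Machine 5 is its product over the sum, 0.01150/0.16619 = 0.0692.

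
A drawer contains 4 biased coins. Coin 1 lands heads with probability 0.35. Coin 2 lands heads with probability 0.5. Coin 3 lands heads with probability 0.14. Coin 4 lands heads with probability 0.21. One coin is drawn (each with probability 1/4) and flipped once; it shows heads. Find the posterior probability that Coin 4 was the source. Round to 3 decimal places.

Posterior probability ≈ 0.175

Tabulate prior·likelihood by source: [1] prior 0.25, lik 0.35, product 0.08750; [2] prior 0.25, lik 0.5, product 0.1250; [3] prior 0.25, lik 0.14, product 0.03500; [4] prior 0.25, lik 0.21, product 0.05250.
Normalizing constant = 0.30000; the posterior for Coin 4 is its product over the sum, 0.05250/0.30000 = 0.175.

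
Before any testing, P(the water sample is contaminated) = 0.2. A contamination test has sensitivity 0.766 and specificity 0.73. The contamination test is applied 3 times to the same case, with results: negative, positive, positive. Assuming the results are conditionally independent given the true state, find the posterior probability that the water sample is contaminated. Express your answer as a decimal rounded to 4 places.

Let H be the event that the water sample is contaminated; start with P(H) = 0.2. P('positive'|H) = 0.766, P('positive'|¬H) = 0.27.
Update on result 1 ('negative'): P(H) ← 0.234·0.2000 / (0.234·0.2000 + 0.73·0.8000) = 0.046800/0.63080 = 0.0742.
Update on result 2 ('positive'): P(H) ← 0.766·0.0742 / (0.766·0.0742 + 0.27·0.9258) = 0.056831/0.30680 = 0.1852.
Update on result 3 ('positive'): P(H) ← 0.766·0.1852 / (0.766·0.1852 + 0.27·0.8148) = 0.14189/0.36188 = 0.3921.

Posterior P(H) ≈ 0.3921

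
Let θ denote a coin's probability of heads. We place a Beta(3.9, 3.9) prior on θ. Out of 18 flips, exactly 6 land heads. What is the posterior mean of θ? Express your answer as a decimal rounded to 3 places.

Observing 6 successes and 12 failures updates Beta(3.9, 3.9) by adding the success and failure counts to the two shape parameters: α = 3.9+6 = 9.9, β = 3.9+12 = 15.9.
E[θ | data] = 9.9/(9.9+15.9) = 0.384.

Posterior mean ≈ 0.384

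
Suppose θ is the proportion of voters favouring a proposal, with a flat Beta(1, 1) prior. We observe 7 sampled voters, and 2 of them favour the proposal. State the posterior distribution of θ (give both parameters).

The binomial likelihood is conjugate to the Beta prior: with 2 successes and 5 failures, the posterior is Beta(1+2, 1+5) = Beta(3, 6).

Posterior: Beta(3, 6)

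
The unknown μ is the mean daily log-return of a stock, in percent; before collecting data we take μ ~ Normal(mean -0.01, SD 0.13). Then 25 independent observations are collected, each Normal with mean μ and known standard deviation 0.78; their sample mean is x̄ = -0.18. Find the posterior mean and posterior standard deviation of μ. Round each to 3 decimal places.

Posterior mean ≈ -0.080; posterior SD ≈ 0.100

With known σ, the Normal prior is conjugate. Weight on the data is w = (n/σ²)/(n/σ² + 1/τ₀²) = 41.0914/(41.0914+59.1716) = 0.40984.
Posterior mean = w·x̄ + (1−w)·μ₀ = 0.40984·-0.18 + 0.59016·-0.01 = -0.080. Posterior variance = 1/(41.0914+59.1716) = 0.00997377, so SD = 0.100.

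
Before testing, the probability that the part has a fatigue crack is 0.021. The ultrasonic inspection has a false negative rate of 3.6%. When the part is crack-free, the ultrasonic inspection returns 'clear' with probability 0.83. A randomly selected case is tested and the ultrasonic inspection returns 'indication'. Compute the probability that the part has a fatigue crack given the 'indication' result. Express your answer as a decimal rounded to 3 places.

P(H | E) ≈ 0.108

Write H for 'the part has a fatigue crack'. Prior odds H:¬H = 0.021/0.979 = 0.021450. For the 'indication' outcome, the likelihood ratio is 0.964/0.17 = 5.6706.
Posterior odds = 0.021450 × 5.6706 = 0.12164, so P(H|E) = 0.12164/(1+0.12164) = 0.108.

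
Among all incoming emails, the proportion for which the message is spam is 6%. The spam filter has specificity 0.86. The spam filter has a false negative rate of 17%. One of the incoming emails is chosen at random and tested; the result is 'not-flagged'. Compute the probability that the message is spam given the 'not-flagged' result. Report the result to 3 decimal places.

P(H | E) ≈ 0.012

Let H be the event that the message is spam. P(H) = 0.06, so P(¬H) = 0.94. With E the 'not-flagged' result, P(E|H) = 0.17 and P(E|¬H) = 0.86.
P(E) = 0.17·0.06 + 0.86·0.94 = 0.010200 + 0.80840 = 0.81860.
By Bayes' theorem, P(H|E) = 0.010200 / 0.81860 = 0.012.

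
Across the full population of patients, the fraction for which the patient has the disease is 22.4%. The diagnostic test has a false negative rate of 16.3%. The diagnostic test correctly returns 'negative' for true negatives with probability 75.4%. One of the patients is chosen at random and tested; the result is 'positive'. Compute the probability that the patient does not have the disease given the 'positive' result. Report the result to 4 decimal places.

Write H for 'the patient has the disease'. Prior odds H:¬H = 0.224/0.776 = 0.28866. For the 'positive' outcome, the likelihood ratio is 0.837/0.246 = 3.4024.
Posterior odds = 0.28866 × 3.4024 = 0.98215, so P(H|E) = 0.98215/(1+0.98215) = 0.4955. Then P(¬H|E) = 1 − 0.4955 = 0.5045.

P(¬H | E) ≈ 0.5045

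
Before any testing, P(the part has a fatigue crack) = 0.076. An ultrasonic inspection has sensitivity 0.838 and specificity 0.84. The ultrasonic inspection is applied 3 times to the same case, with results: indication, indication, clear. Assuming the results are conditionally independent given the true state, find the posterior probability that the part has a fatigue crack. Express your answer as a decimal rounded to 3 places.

Posterior P(H) ≈ 0.303

Let H be the event that the part has a fatigue crack; start with P(H) = 0.076. P('indication'|H) = 0.838, P('indication'|¬H) = 0.16.
Update on result 1 ('indication'): P(H) ← 0.838·0.0760 / (0.838·0.0760 + 0.16·0.9240) = 0.063688/0.21153 = 0.3011.
Update on result 2 ('indication'): P(H) ← 0.838·0.3011 / (0.838·0.3011 + 0.16·0.6989) = 0.25231/0.36414 = 0.6929.
Update on result 3 ('clear'): P(H) ← 0.162·0.6929 / (0.162·0.6929 + 0.84·0.3071) = 0.11225/0.37021 = 0.3032.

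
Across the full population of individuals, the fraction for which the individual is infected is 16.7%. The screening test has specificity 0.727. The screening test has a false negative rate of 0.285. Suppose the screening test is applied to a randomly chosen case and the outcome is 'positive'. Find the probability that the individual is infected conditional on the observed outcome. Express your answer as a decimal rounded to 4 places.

Let H be the event that the individual is infected. P(H) = 0.167, so P(¬H) = 0.833. With E the 'positive' result, P(E|H) = 0.715 and P(E|¬H) = 0.273.
P(E) = 0.715·0.167 + 0.273·0.833 = 0.11940 + 0.22741 = 0.34681.
By Bayes' theorem, P(H|E) = 0.11940 / 0.34681 = 0.3443.

P(H | E) ≈ 0.3443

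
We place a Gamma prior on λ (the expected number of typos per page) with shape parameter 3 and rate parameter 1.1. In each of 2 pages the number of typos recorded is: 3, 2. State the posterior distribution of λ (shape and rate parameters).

Posterior: Gamma(shape=8, rate=3.1)

Total count ∑xᵢ = 5 over n = 2 pages.
Gamma is conjugate to the Poisson likelihood: posterior is Gamma(shape = 3+5 = 8, rate = 1.1+2 = 3.1).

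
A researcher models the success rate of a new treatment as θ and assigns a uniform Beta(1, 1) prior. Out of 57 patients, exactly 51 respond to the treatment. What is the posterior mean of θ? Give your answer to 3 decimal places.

Posterior mean ≈ 0.881

Observing 51 successes and 6 failures updates Beta(1, 1) by adding the success and failure counts to the two shape parameters: α = 1+51 = 52, β = 1+6 = 7.
E[θ | data] = 52/(52+7) = 0.881.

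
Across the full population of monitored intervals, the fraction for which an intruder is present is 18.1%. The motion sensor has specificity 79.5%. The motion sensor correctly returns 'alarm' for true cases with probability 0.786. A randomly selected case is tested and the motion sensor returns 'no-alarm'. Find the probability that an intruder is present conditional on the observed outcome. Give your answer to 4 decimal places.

Write H for 'an intruder is present'. Prior odds H:¬H = 0.181/0.819 = 0.22100. For the 'no-alarm' outcome, the likelihood ratio is 0.214/0.795 = 0.26918.
Posterior odds = 0.22100 × 0.26918 = 0.059490, so P(H|E) = 0.059490/(1+0.059490) = 0.0561.

P(H | E) ≈ 0.0561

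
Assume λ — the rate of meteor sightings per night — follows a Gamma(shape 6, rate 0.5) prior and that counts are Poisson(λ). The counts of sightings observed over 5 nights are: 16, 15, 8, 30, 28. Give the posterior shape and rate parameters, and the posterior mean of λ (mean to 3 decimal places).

Posterior: Gamma(shape=103, rate=5.5); mean ≈ 18.727

The Poisson likelihood adds the total count to the shape and the number of exposure periods to the rate. Here ∑xᵢ = 97 and n = 5, so shape 6→103 and rate 0.5→5.5.
E[λ | data] = 103/5.5 = 18.727.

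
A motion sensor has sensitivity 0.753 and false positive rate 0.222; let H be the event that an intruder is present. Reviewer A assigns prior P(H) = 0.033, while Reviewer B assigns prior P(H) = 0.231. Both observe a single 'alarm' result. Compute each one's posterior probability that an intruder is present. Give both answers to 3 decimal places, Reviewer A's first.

The likelihood ratio for an 'alarm' result is 0.753/0.222 = 3.3919.
Reviewer A: prior odds 0.033/0.967 = 0.034126; posterior odds 0.11575; posterior probability 0.104.
Reviewer B: prior odds 0.231/0.769 = 0.30039; posterior odds 1.0189; posterior probability 0.505.

Reviewer A: 0.104; Reviewer B: 0.505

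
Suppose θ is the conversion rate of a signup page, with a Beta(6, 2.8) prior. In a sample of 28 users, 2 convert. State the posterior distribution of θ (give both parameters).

Posterior: Beta(8, 28.8)

The binomial likelihood is conjugate to the Beta prior: with 2 successes and 26 failures, the posterior is Beta(6+2, 2.8+26) = Beta(8, 28.8).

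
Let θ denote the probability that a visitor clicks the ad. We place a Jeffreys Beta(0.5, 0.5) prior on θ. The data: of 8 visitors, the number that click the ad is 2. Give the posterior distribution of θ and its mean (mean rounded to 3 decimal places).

The binomial likelihood is conjugate to the Beta prior: with 2 successes and 6 failures, the posterior is Beta(0.5+2, 0.5+6) = Beta(2.5, 6.5).
E[θ | data] = 2.5/(2.5+6.5) = 0.278.

Posterior: Beta(2.5, 6.5); mean ≈ 0.278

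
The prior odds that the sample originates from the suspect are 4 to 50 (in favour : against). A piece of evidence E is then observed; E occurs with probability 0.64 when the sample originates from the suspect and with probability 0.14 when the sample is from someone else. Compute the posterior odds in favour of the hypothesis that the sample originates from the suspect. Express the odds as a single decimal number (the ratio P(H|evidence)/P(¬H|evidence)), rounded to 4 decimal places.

Prior odds = 4/50 = 0.080000.
Likelihood ratio for E = 0.64/0.14 = 4.5714.
Posterior odds = prior odds × LR = 0.36571.

Posterior odds ≈ 0.3657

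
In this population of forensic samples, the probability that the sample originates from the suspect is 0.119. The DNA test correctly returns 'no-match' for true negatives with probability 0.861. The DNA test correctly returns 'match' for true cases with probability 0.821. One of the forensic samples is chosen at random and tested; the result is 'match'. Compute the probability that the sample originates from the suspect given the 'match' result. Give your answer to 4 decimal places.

P(H | E) ≈ 0.4438

Let H be the event that the sample originates from the suspect. P(H) = 0.119, so P(¬H) = 0.881. With E the 'match' result, P(E|H) = 0.821 and P(E|¬H) = 0.139.
P(E) = 0.821·0.119 + 0.139·0.881 = 0.097699 + 0.12246 = 0.22016.
By Bayes' theorem, P(H|E) = 0.097699 / 0.22016 = 0.4438.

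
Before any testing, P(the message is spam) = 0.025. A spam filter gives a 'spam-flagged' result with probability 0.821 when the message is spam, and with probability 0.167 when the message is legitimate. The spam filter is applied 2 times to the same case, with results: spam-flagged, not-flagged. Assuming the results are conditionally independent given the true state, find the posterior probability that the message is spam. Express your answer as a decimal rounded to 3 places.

With H the event that the message is spam, the joint likelihood of the observed sequence is P(data|H) = 0.821·0.179 = 0.14696 and P(data|¬H) = 0.167·0.833 = 0.13911.
Bayes: P(H|data) = 0.025·0.14696 / (0.025·0.14696 + 0.975·0.13911) = 0.0036740/0.13931 = 0.0264.

Posterior P(H) ≈ 0.026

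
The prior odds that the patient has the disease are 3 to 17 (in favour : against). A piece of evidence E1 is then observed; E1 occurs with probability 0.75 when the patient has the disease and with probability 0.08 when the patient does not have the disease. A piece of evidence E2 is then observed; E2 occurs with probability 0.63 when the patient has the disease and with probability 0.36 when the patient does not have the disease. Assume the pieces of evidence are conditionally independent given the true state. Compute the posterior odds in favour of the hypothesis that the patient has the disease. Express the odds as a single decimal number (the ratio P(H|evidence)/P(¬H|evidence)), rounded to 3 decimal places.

Prior odds = 3/17 = 0.17647.
Likelihood ratio for E1 = 0.75/0.08 = 9.3750.
Likelihood ratio for E2 = 0.63/0.36 = 1.7500.
Posterior odds = prior odds × LR₁ × LR₂ = 2.8952.

Posterior odds ≈ 2.895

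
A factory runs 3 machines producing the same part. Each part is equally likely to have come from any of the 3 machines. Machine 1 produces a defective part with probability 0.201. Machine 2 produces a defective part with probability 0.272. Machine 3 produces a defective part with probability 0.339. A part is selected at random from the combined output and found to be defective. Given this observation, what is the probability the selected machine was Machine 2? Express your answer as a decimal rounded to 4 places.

P(defective|M1) = 0.201; P(defective|M2) = 0.272; P(defective|M3) = 0.339.
Prior × likelihood for each source: 0.333333·0.201=0.06700, 0.333333·0.272=0.09067, 0.333333·0.339=0.1130. Summing gives P(defective) = 0.27067.
P(Machine 2 | defective) = 0.09067 / 0.27067 = 0.3350.

Posterior probability ≈ 0.3350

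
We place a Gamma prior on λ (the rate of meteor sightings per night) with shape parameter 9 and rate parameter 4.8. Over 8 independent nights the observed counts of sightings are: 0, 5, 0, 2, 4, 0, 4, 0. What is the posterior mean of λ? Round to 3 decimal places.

The Poisson likelihood adds the total count to the shape and the number of exposure periods to the rate. Here ∑xᵢ = 15 and n = 8, so shape 9→24 and rate 4.8→12.8.
Posterior mean = shape/rate = 24/12.8 = 1.875.

Posterior mean ≈ 1.875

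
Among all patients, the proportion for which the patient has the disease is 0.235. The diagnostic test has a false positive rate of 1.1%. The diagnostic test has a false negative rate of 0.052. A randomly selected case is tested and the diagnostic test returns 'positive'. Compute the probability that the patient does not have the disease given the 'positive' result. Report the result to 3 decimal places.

P(¬H | E) ≈ 0.036

Write H for 'the patient has the disease'. Prior odds H:¬H = 0.235/0.765 = 0.30719. For the 'positive' outcome, the likelihood ratio is 0.948/0.011 = 86.182.
Posterior odds = 0.30719 × 86.182 = 26.474, so P(H|E) = 26.474/(1+26.474) = 0.964. Then P(¬H|E) = 1 − 0.964 = 0.036.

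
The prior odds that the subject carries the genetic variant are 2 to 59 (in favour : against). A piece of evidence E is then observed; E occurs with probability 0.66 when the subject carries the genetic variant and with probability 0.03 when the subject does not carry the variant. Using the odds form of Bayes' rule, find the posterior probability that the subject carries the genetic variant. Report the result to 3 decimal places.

Posterior probability ≈ 0.427

Prior odds = 2/59 = 0.033898.
Likelihood ratio for E = 0.66/0.03 = 22.000.
Posterior odds = prior odds × LR = 0.74576.
Posterior probability = odds/(1+odds) = 0.74576/1.7458 = 0.427.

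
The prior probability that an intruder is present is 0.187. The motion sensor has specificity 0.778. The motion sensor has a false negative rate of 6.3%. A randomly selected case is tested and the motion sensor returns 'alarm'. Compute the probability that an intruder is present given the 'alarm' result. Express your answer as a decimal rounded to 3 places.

Write H for 'an intruder is present'. Prior odds H:¬H = 0.187/0.813 = 0.23001. For the 'alarm' outcome, the likelihood ratio is 0.937/0.222 = 4.2207.
Posterior odds = 0.23001 × 4.2207 = 0.97082, so P(H|E) = 0.97082/(1+0.97082) = 0.493.

P(H | E) ≈ 0.493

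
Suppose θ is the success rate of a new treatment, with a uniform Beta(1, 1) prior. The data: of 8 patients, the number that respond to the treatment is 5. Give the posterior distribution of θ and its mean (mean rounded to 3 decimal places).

Posterior: Beta(6, 4); mean ≈ 0.600

The binomial likelihood is conjugate to the Beta prior: with 5 successes and 3 failures, the posterior is Beta(1+5, 1+3) = Beta(6, 4).
Posterior mean = α/(α+β) = 6/10 = 0.600.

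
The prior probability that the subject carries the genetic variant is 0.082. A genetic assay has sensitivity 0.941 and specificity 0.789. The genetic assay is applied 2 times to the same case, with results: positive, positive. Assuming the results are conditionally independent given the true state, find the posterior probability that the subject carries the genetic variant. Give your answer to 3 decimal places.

Posterior P(H) ≈ 0.640

Let H be the event that the subject carries the genetic variant; start with P(H) = 0.082. P('positive'|H) = 0.941, P('positive'|¬H) = 0.211.
Update on result 1 ('positive'): P(H) ← 0.941·0.0820 / (0.941·0.0820 + 0.211·0.9180) = 0.077162/0.27086 = 0.2849.
Update on result 2 ('positive'): P(H) ← 0.941·0.2849 / (0.941·0.2849 + 0.211·0.7151) = 0.26807/0.41896 = 0.6398.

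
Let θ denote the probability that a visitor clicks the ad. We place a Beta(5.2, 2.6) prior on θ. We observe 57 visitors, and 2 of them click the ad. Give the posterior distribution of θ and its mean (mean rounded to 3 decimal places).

Posterior: Beta(7.2, 57.6); mean ≈ 0.111

Observing 2 successes and 55 failures updates Beta(5.2, 2.6) by adding the success and failure counts to the two shape parameters: α = 5.2+2 = 7.2, β = 2.6+55 = 57.6.
E[θ | data] = 7.2/(7.2+57.6) = 0.111.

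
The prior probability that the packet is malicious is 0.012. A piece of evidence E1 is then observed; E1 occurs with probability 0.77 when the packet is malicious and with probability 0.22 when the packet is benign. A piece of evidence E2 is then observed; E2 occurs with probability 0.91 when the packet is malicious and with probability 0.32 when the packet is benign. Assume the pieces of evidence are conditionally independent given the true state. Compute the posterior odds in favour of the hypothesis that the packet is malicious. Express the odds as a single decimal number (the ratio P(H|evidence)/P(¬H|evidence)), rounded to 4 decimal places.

Posterior odds ≈ 0.1209

Prior odds = 0.012/(1−0.012) = 0.012146.
Likelihood ratio for E1 = 0.77/0.22 = 3.5000.
Likelihood ratio for E2 = 0.91/0.32 = 2.8438.
Posterior odds = prior odds × LR₁ × LR₂ = 0.12089.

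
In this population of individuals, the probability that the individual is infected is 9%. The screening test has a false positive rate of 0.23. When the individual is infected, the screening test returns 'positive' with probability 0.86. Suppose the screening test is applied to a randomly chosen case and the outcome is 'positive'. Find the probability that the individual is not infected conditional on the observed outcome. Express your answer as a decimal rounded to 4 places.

Let H be the event that the individual is infected. P(H) = 0.09, so P(¬H) = 0.91. With E the 'positive' result, P(E|H) = 0.86 and P(E|¬H) = 0.23.
P(E) = 0.86·0.09 + 0.23·0.91 = 0.077400 + 0.20930 = 0.28670.
By Bayes' theorem, P(H|E) = 0.077400 / 0.28670 = 0.2700. Hence P(¬H|E) = 1 − 0.2700 = 0.7300.

P(¬H | E) ≈ 0.7300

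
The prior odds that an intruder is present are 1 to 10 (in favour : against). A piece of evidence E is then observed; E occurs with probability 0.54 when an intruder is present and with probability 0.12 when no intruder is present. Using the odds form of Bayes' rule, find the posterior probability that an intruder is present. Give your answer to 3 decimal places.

Posterior probability ≈ 0.310

Prior odds = 1/10 = 0.10000. In log-odds, ln(0.10000) = -2.3026.
Add log likelihood ratio: ln(4.5000) = 1.5041.
Posterior log-odds = -0.79851, so posterior odds = exp(-0.79851) = 0.45000. Converting, P(H|E) = 0.45000/1.4500 = 0.310.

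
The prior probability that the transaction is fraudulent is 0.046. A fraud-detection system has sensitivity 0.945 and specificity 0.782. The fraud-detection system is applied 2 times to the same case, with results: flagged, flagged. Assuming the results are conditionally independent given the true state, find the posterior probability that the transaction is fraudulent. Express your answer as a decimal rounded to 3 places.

Posterior P(H) ≈ 0.475

Let H be the event that the transaction is fraudulent; start with P(H) = 0.046. P('flagged'|H) = 0.945, P('flagged'|¬H) = 0.218.
Update on result 1 ('flagged'): P(H) ← 0.945·0.0460 / (0.945·0.0460 + 0.218·0.9540) = 0.043470/0.25144 = 0.1729.
Update on result 2 ('flagged'): P(H) ← 0.945·0.1729 / (0.945·0.1729 + 0.218·0.8271) = 0.16337/0.34369 = 0.4754.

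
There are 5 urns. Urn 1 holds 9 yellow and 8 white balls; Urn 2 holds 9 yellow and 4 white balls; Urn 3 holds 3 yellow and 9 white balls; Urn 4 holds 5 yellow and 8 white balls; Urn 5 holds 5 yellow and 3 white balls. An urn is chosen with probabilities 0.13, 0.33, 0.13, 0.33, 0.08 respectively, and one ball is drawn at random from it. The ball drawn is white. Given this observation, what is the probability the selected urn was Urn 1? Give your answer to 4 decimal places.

Posterior probability ≈ 0.1240

P(white|Urn 1) = 0.4706; P(white|Urn 2) = 0.3077; P(white|Urn 3) = 0.75; P(white|Urn 4) = 0.6154; P(white|Urn 5) = 0.375.
Prior × likelihood for each source: 0.13·0.4706=0.06118, 0.33·0.3077=0.1015, 0.13·0.75=0.09750, 0.33·0.6154=0.2031, 0.08·0.375=0.03000. Summing gives P(white) = 0.49329.
P(Urn 1 | white) = 0.06118 / 0.49329 = 0.1240.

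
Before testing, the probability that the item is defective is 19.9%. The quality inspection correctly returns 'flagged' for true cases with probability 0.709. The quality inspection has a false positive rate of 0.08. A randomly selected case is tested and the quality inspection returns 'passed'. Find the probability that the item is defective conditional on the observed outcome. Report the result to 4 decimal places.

P(H | E) ≈ 0.0729

Write H for 'the item is defective'. Prior odds H:¬H = 0.199/0.801 = 0.24844. For the 'passed' outcome, the likelihood ratio is 0.291/0.92 = 0.31630.
Posterior odds = 0.24844 × 0.31630 = 0.078582, so P(H|E) = 0.078582/(1+0.078582) = 0.0729.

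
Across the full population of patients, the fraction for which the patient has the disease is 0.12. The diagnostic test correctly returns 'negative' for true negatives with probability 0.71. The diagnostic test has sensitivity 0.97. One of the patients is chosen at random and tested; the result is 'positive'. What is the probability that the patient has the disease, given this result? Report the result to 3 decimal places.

Let H be the event that the patient has the disease. P(H) = 0.12, so P(¬H) = 0.88. With E the 'positive' result, P(E|H) = 0.97 and P(E|¬H) = 0.29.
P(E) = 0.97·0.12 + 0.29·0.88 = 0.11640 + 0.25520 = 0.37160.
By Bayes' theorem, P(H|E) = 0.11640 / 0.37160 = 0.313.

P(H | E) ≈ 0.313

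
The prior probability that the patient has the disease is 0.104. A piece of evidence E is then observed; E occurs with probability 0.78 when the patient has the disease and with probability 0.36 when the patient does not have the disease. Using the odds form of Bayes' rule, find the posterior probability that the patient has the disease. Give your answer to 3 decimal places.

Prior odds = 0.104/(1−0.104) = 0.11607. In log-odds, ln(0.11607) = -2.1535.
Add log likelihood ratio: ln(2.1667) = 0.77319.
Posterior log-odds = -1.3804, so posterior odds = exp(-1.3804) = 0.25149. Converting, P(H|E) = 0.25149/1.2515 = 0.201.

Posterior probability ≈ 0.201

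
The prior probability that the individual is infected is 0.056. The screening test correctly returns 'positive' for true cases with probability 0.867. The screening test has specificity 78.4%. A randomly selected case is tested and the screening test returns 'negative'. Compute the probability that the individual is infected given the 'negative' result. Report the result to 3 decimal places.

Write H for 'the individual is infected'. Prior odds H:¬H = 0.056/0.944 = 0.059322. For the 'negative' outcome, the likelihood ratio is 0.133/0.784 = 0.16964.
Posterior odds = 0.059322 × 0.16964 = 0.010064, so P(H|E) = 0.010064/(1+0.010064) = 0.010.

P(H | E) ≈ 0.010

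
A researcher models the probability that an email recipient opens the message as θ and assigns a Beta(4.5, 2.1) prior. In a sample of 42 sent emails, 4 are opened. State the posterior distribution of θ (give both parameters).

Posterior: Beta(8.5, 40.1)

The binomial likelihood is conjugate to the Beta prior: with 4 successes and 38 failures, the posterior is Beta(4.5+4, 2.1+38) = Beta(8.5, 40.1).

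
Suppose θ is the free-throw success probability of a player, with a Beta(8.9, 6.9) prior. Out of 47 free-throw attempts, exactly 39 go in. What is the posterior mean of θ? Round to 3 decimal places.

The binomial likelihood is conjugate to the Beta prior: with 39 successes and 8 failures, the posterior is Beta(8.9+39, 6.9+8) = Beta(47.9, 14.9).
E[θ | data] = 47.9/(47.9+14.9) = 0.763.

Posterior mean ≈ 0.763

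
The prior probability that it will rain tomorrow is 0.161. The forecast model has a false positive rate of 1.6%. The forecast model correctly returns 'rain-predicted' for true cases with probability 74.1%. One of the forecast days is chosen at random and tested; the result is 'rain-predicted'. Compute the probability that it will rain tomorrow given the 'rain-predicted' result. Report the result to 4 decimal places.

Let H be the event that it will rain tomorrow. P(H) = 0.161, so P(¬H) = 0.839. With E the 'rain-predicted' result, P(E|H) = 0.741 and P(E|¬H) = 0.016.
P(E) = 0.741·0.161 + 0.016·0.839 = 0.11930 + 0.013424 = 0.13273.
By Bayes' theorem, P(H|E) = 0.11930 / 0.13273 = 0.8989.

P(H | E) ≈ 0.8989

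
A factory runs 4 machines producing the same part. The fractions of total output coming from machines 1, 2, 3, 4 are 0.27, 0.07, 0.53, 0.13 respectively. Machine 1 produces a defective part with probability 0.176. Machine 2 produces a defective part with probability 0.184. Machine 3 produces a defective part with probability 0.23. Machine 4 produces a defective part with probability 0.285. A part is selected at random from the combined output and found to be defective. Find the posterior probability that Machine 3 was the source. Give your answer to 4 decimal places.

Posterior probability ≈ 0.5557

Tabulate prior·likelihood by source: [1] prior 0.27, lik 0.176, product 0.04752; [2] prior 0.07, lik 0.184, product 0.01288; [3] prior 0.53, lik 0.23, product 0.1219; [4] prior 0.13, lik 0.285, product 0.03705.
Normalizing constant = 0.21935; the posterior for Machine 3 is its product over the sum, 0.1219/0.21935 = 0.5557.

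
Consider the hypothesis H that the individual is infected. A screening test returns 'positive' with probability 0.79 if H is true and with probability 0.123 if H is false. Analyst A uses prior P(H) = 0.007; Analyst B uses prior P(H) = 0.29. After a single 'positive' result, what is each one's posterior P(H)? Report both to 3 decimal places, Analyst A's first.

The likelihood ratio for a 'positive' result is 0.79/0.123 = 6.4228.
Analyst A: prior odds 0.007/0.993 = 0.0070493; posterior odds 0.045276; posterior probability 0.043.
Analyst B: prior odds 0.29/0.71 = 0.40845; posterior odds 2.6234; posterior probability 0.724.

Analyst A: 0.043; Analyst B: 0.724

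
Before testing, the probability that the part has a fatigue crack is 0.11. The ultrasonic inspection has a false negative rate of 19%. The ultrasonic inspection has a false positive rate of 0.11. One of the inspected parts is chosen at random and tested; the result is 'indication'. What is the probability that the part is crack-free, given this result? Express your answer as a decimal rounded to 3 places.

P(¬H | E) ≈ 0.524

Let H be the event that the part has a fatigue crack. P(H) = 0.11, so P(¬H) = 0.89. With E the 'indication' result, P(E|H) = 0.81 and P(E|¬H) = 0.11.
P(E) = 0.81·0.11 + 0.11·0.89 = 0.089100 + 0.097900 = 0.18700.
By Bayes' theorem, P(H|E) = 0.089100 / 0.18700 = 0.476. Hence P(¬H|E) = 1 − 0.476 = 0.524.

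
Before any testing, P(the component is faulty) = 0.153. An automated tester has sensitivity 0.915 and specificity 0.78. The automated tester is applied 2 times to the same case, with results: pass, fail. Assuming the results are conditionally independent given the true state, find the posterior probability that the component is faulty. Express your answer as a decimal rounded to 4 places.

Posterior P(H) ≈ 0.0757

Let H be the event that the component is faulty; start with P(H) = 0.153. P('fail'|H) = 0.915, P('fail'|¬H) = 0.22.
Update on result 1 ('pass'): P(H) ← 0.085·0.1530 / (0.085·0.1530 + 0.78·0.8470) = 0.013005/0.67367 = 0.0193.
Update on result 2 ('fail'): P(H) ← 0.915·0.0193 / (0.915·0.0193 + 0.22·0.9807) = 0.017664/0.23342 = 0.0757.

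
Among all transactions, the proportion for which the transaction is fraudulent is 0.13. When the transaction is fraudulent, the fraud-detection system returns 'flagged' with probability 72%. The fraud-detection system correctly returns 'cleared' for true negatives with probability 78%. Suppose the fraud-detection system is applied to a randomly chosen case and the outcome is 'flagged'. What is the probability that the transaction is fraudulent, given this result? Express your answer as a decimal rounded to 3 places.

Let H be the event that the transaction is fraudulent. P(H) = 0.13, so P(¬H) = 0.87. With E the 'flagged' result, P(E|H) = 0.72 and P(E|¬H) = 0.22.
P(E) = 0.72·0.13 + 0.22·0.87 = 0.093600 + 0.19140 = 0.28500.
By Bayes' theorem, P(H|E) = 0.093600 / 0.28500 = 0.328.

P(H | E) ≈ 0.328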